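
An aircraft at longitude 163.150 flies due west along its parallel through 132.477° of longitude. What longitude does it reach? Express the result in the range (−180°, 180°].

Start at +163.150°; shift −132.477° → +30.673°.
+30.673° already lies in (−180°, 180°].

+30.673°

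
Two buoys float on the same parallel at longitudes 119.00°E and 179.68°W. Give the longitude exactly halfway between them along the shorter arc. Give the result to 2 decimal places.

149.66°E

Signed shortest Δλ from +119.00° to -179.68° is +61.32°.
Midpoint longitude = +119.00° + (+61.32°)/2 = +119.00° + 30.66° = +149.66°.
(The naïve average (+119.00 + -179.68)/2 = -30.34° is on the wrong side of the globe.)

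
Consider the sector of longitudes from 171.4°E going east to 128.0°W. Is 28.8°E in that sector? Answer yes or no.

Band width going east from +171.4° to -128.0°: ((-128.0 − 171.4) mod 360) = 60.6°.
Offset of +28.8° east of the west edge: ((28.8 − 171.4) mod 360) = 217.4°.
217.4° > 60.6° ⇒ outside.

No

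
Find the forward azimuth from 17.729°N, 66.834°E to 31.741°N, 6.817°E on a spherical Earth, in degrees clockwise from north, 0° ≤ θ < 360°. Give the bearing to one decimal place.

296.8°

Δλ = 6.817 − 66.834 = -60.017°.
θ = atan2( sin Δλ · cos φ₂ , cos φ₁ · sin φ₂ − sin φ₁ · cos φ₂ · cos Δλ )
  = atan2(-0.73662, 0.37168) = -63.226° → normalised to [0°, 360°): 296.774°.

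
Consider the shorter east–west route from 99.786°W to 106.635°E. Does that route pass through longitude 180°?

Yes

Naïve |106.635 − -99.786| = 206.421° > 180°, so the shorter arc goes the other way round — across 180°.
Signed shortest Δλ = ((106.635 − -99.786 + 180) mod 360) − 180 = -153.579°.
Going west by 153.579° from -99.786° passes through 180° before reaching +106.635°.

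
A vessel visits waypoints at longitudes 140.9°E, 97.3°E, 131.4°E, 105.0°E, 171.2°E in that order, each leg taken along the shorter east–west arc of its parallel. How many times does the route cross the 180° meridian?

Leg 1: +140.9° → +97.3°, shortest Δλ = -43.6° (west) — does not cross 180°.
Leg 2: +97.3° → +131.4°, shortest Δλ = 34.1° (east) — does not cross 180°.
Leg 3: +131.4° → +105.0°, shortest Δλ = -26.4° (west) — does not cross 180°.
Leg 4: +105.0° → +171.2°, shortest Δλ = 66.2° (east) — does not cross 180°.
Total crossings: 0.

0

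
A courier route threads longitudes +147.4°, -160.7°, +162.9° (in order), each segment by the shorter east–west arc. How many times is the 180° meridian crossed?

2

Leg 1: +147.4° → -160.7°, shortest Δλ = 51.9° (east) — crosses 180°.
Leg 2: -160.7° → +162.9°, shortest Δλ = -36.4° (west) — crosses 180°.
Total crossings: 2.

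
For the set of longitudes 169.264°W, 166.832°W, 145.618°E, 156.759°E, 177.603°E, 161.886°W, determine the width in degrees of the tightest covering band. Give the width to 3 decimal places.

Sort the longitudes: -169.264°, -166.832°, -161.886°, +145.618°, +156.759°, +177.603°.
Eastward gaps between consecutive values (wrapping around): 2.432°, 4.946°, 307.504°, 11.141°, 20.844°, 13.133°.
Largest gap = 307.504° ⇒ minimal covering band is its complement: 360° − 307.504° = 52.496°.
Band runs from +145.618° eastward to -161.886°, crossing the antimeridian.

52.496°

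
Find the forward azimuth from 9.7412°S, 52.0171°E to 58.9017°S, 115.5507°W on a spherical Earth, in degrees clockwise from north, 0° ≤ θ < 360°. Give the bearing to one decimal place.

186.8°

Δλ = -115.5507 − 52.0171 = -167.5678°.
θ = atan2( sin Δλ · cos φ₂ , cos φ₁ · sin φ₂ − sin φ₁ · cos φ₂ · cos Δλ )
  = atan2(-0.11120, -0.92928) = -173.177° → normalised to [0°, 360°): 186.823°.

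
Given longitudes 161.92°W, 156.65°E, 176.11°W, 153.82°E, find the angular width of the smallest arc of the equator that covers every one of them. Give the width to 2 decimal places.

Sort the longitudes: -176.11°, -161.92°, +153.82°, +156.65°.
Eastward gaps between consecutive values (wrapping around): 14.19°, 315.74°, 2.83°, 27.24°.
Largest gap = 315.74° ⇒ minimal covering band is its complement: 360° − 315.74° = 44.26°.
Band runs from +153.82° eastward to -161.92°, crossing the antimeridian.

44.26°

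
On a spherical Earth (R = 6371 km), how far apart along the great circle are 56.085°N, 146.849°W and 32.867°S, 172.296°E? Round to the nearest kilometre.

Δλ = 172.296 − -146.849 = 319.145°; wrapped into (−180°, 180°]: -40.855°.
Δφ = -32.867 − 56.085 = -88.952°.
a = sin²(Δφ/2) + cos φ₁ · cos φ₂ · sin²(Δλ/2) = 0.547944.
c = 2·atan2(√a, √(1−a)) = 1.66683 rad → d = 6371·c ≈ 10619.39 km.

10619 km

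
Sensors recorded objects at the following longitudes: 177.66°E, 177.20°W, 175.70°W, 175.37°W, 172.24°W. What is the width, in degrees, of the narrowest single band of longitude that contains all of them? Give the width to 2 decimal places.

10.10°

Sort the longitudes: -177.20°, -175.70°, -175.37°, -172.24°, +177.66°.
Eastward gaps between consecutive values (wrapping around): 1.50°, 0.33°, 3.13°, 349.90°, 5.14°.
Largest gap = 349.90° ⇒ minimal covering band is its complement: 360° − 349.90° = 10.10°.
Band runs from +177.66° eastward to -172.24°, crossing the antimeridian.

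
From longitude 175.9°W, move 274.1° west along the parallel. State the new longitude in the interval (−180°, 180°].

Start at -175.9°; shift −274.1° → -450.0°.
-450.0° lies outside (−180°, 180°]; add 360° → -90.0°.

90.0°W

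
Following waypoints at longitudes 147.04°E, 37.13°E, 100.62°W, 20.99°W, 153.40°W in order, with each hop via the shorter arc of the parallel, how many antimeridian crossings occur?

0

Leg 1: +147.04° → +37.13°, shortest Δλ = -109.91° (west) — does not cross 180°.
Leg 2: +37.13° → -100.62°, shortest Δλ = -137.75° (west) — does not cross 180°.
Leg 3: -100.62° → -20.99°, shortest Δλ = 79.63° (east) — does not cross 180°.
Leg 4: -20.99° → -153.40°, shortest Δλ = -132.41° (west) — does not cross 180°.
Total crossings: 0.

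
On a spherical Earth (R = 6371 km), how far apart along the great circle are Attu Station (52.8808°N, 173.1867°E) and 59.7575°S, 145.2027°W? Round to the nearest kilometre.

Δλ = -145.2027 − 173.1867 = -318.3894°; wrapped into (−180°, 180°]: 41.6106°.
Δφ = -59.7575 − 52.8808 = -112.6383°.
a = sin²(Δφ/2) + cos φ₁ · cos φ₂ · sin²(Δλ/2) = 0.730803.
c = 2·atan2(√a, √(1−a)) = 2.05060 rad → d = 6371·c ≈ 13064.38 km.

13064 km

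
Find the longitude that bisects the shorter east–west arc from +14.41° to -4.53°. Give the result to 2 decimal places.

Signed shortest Δλ from +14.41° to -4.53° is -18.94°.
Midpoint longitude = +14.41° + (-18.94°)/2 = +14.41° − 9.47° = +4.94°.

+4.94°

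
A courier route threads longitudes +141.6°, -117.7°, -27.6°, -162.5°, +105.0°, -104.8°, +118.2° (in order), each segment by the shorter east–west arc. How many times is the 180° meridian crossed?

Leg 1: +141.6° → -117.7°, shortest Δλ = 100.7° (east) — crosses 180°.
Leg 2: -117.7° → -27.6°, shortest Δλ = 90.1° (east) — does not cross 180°.
Leg 3: -27.6° → -162.5°, shortest Δλ = -134.9° (west) — does not cross 180°.
Leg 4: -162.5° → +105.0°, shortest Δλ = -92.5° (west) — crosses 180°.
Leg 5: +105.0° → -104.8°, shortest Δλ = 150.2° (east) — crosses 180°.
Leg 6: -104.8° → +118.2°, shortest Δλ = -137.0° (west) — crosses 180°.
Total crossings: 4.

4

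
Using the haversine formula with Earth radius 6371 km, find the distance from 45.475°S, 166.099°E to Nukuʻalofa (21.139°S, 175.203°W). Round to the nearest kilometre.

Δλ = -175.203 − 166.099 = -341.302°; wrapped into (−180°, 180°]: 18.698°.
Δφ = -21.139 − -45.475 = 24.336°.
a = sin²(Δφ/2) + cos φ₁ · cos φ₂ · sin²(Δλ/2) = 0.061687.
c = 2·atan2(√a, √(1−a)) = 0.50199 rad → d = 6371·c ≈ 3198.19 km.

3198 km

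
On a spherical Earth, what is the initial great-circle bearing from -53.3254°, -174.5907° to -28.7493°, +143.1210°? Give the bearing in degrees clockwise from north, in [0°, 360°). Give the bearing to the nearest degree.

Δλ = 143.1210 − -174.5907 = 317.7117°; wrapped into (−180°, 180°]: -42.2883°.
θ = atan2( sin Δλ · cos φ₂ , cos φ₁ · sin φ₂ − sin φ₁ · cos φ₂ · cos Δλ )
  = atan2(-0.58992, 0.23291) = -68.455° → normalised to [0°, 360°): 291.545°.

292°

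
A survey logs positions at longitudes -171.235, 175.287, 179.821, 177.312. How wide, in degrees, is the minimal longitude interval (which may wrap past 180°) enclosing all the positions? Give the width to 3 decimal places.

13.478°

Sort the longitudes: -171.235°, +175.287°, +177.312°, +179.821°.
Eastward gaps between consecutive values (wrapping around): 346.522°, 2.025°, 2.509°, 8.944°.
Largest gap = 346.522° ⇒ minimal covering band is its complement: 360° − 346.522° = 13.478°.
Band runs from +175.287° eastward to -171.235°, crossing the antimeridian.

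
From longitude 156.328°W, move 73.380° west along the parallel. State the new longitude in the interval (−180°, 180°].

Start at -156.328°; shift −73.380° → -229.708°.
-229.708° lies outside (−180°, 180°]; add 360° → +130.292°.

130.292°E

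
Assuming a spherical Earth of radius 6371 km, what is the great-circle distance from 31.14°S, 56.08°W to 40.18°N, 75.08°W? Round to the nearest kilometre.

8169 km

Δλ = -75.08 − -56.08 = -19.00°.
Δφ = 40.18 − -31.14 = 71.32°.
a = sin²(Δφ/2) + cos φ₁ · cos φ₂ · sin²(Δλ/2) = 0.357672.
c = 2·atan2(√a, √(1−a)) = 1.28215 rad → d = 6371·c ≈ 8168.57 km.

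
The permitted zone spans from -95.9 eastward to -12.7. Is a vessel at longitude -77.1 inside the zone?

Yes

Band width going east from -95.9° to -12.7°: ((-12.7 − -95.9) mod 360) = 83.2°.
Offset of -77.1° east of the west edge: ((-77.1 − -95.9) mod 360) = 18.8°.
18.8° ≤ 83.2° ⇒ inside.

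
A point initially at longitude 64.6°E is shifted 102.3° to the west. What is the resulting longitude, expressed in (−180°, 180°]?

Start at +64.6°; shift −102.3° → -37.7°.
-37.7° already lies in (−180°, 180°].

37.7°W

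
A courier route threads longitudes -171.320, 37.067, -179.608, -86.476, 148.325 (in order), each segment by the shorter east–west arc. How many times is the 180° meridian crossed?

3

Leg 1: -171.320° → +37.067°, shortest Δλ = -151.613° (west) — crosses 180°.
Leg 2: +37.067° → -179.608°, shortest Δλ = 143.325° (east) — crosses 180°.
Leg 3: -179.608° → -86.476°, shortest Δλ = 93.132° (east) — does not cross 180°.
Leg 4: -86.476° → +148.325°, shortest Δλ = -125.199° (west) — crosses 180°.
Total crossings: 3.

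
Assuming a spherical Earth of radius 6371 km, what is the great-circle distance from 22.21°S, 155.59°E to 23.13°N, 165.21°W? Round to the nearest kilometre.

Δλ = -165.21 − 155.59 = -320.80°; wrapped into (−180°, 180°]: 39.20°.
Δφ = 23.13 − -22.21 = 45.34°.
a = sin²(Δφ/2) + cos φ₁ · cos φ₂ · sin²(Δλ/2) = 0.244355.
c = 2·atan2(√a, √(1−a)) = 1.03411 rad → d = 6371·c ≈ 6588.33 km.

6588 km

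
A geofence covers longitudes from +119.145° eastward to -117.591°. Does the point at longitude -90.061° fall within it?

No

Band width going east from +119.145° to -117.591°: ((-117.591 − 119.145) mod 360) = 123.264°.
Offset of -90.061° east of the west edge: ((-90.061 − 119.145) mod 360) = 150.794°.
150.794° > 123.264° ⇒ outside.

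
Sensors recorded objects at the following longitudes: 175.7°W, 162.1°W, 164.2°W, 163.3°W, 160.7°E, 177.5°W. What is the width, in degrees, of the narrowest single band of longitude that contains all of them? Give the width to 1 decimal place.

37.2°

Sort the longitudes: -177.5°, -175.7°, -164.2°, -163.3°, -162.1°, +160.7°.
Eastward gaps between consecutive values (wrapping around): 1.8°, 11.5°, 0.9°, 1.2°, 322.8°, 21.8°.
Largest gap = 322.8° ⇒ minimal covering band is its complement: 360° − 322.8° = 37.2°.
Band runs from +160.7° eastward to -162.1°, crossing the antimeridian.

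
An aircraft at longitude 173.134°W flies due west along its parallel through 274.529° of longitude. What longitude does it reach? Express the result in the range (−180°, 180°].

Start at -173.134°; shift −274.529° → -447.663°.
-447.663° lies outside (−180°, 180°]; add 360° → -87.663°.

87.663°W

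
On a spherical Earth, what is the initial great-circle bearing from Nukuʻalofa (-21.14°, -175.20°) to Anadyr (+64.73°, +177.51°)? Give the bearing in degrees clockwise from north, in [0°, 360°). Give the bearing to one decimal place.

Δλ = 177.51 − -175.20 = 352.71°; wrapped into (−180°, 180°]: -7.29°.
θ = atan2( sin Δλ · cos φ₂ , cos φ₁ · sin φ₂ − sin φ₁ · cos φ₂ · cos Δλ )
  = atan2(-0.05417, 0.99616) = -3.113° → normalised to [0°, 360°): 356.887°.

356.9°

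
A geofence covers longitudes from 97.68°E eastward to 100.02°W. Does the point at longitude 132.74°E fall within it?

Yes

Band width going east from +97.68° to -100.02°: ((-100.02 − 97.68) mod 360) = 162.30°.
Offset of +132.74° east of the west edge: ((132.74 − 97.68) mod 360) = 35.06°.
35.06° ≤ 162.30° ⇒ inside.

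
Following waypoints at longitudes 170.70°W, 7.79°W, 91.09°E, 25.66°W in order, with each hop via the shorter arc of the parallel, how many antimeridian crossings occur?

0

Leg 1: -170.70° → -7.79°, shortest Δλ = 162.91° (east) — does not cross 180°.
Leg 2: -7.79° → +91.09°, shortest Δλ = 98.88° (east) — does not cross 180°.
Leg 3: +91.09° → -25.66°, shortest Δλ = -116.75° (west) — does not cross 180°.
Total crossings: 0.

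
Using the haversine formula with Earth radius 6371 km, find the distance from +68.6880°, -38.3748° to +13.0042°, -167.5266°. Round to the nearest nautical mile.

Δλ = -167.5266 − -38.3748 = -129.1518°.
Δφ = 13.0042 − 68.6880 = -55.6838°.
a = sin²(Δφ/2) + cos φ₁ · cos φ₂ · sin²(Δλ/2) = 0.506976.
c = 2·atan2(√a, √(1−a)) = 1.58475 rad → d = 6371·c ≈ 10096.44 km ≈ 5451.64 nmi.

5452 nmi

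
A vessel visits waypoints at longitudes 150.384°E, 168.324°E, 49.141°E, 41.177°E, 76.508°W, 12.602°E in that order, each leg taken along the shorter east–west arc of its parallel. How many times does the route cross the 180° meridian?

Leg 1: +150.384° → +168.324°, shortest Δλ = 17.94° (east) — does not cross 180°.
Leg 2: +168.324° → +49.141°, shortest Δλ = -119.183° (west) — does not cross 180°.
Leg 3: +49.141° → +41.177°, shortest Δλ = -7.964° (west) — does not cross 180°.
Leg 4: +41.177° → -76.508°, shortest Δλ = -117.685° (west) — does not cross 180°.
Leg 5: -76.508° → +12.602°, shortest Δλ = 89.11° (east) — does not cross 180°.
Total crossings: 0.

0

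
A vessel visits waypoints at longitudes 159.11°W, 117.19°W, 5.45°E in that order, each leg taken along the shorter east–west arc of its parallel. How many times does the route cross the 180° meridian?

0

Leg 1: -159.11° → -117.19°, shortest Δλ = 41.92° (east) — does not cross 180°.
Leg 2: -117.19° → +5.45°, shortest Δλ = 122.64° (east) — does not cross 180°.
Total crossings: 0.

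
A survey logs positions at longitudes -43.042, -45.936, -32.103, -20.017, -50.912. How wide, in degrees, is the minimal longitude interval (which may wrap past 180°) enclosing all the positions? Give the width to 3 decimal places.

Sort the longitudes: -50.912°, -45.936°, -43.042°, -32.103°, -20.017°.
Eastward gaps between consecutive values (wrapping around): 4.976°, 2.894°, 10.939°, 12.086°, 329.105°.
Largest gap = 329.105° ⇒ minimal covering band is its complement: 360° − 329.105° = 30.895°.
Band runs from -50.912° eastward to -20.017°.

30.895°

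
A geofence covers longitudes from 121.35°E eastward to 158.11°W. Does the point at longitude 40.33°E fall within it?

Band width going east from +121.35° to -158.11°: ((-158.11 − 121.35) mod 360) = 80.54°.
Offset of +40.33° east of the west edge: ((40.33 − 121.35) mod 360) = 278.98°.
278.98° > 80.54° ⇒ outside.

No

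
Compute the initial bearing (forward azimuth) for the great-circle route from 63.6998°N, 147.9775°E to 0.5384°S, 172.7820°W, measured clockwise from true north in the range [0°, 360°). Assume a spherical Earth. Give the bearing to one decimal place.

137.8°

Δλ = -172.7820 − 147.9775 = -320.7595°; wrapped into (−180°, 180°]: 39.2405°.
θ = atan2( sin Δλ · cos φ₂ , cos φ₁ · sin φ₂ − sin φ₁ · cos φ₂ · cos Δλ )
  = atan2(0.63255, -0.69846) = 137.835° → normalised to [0°, 360°): 137.835°.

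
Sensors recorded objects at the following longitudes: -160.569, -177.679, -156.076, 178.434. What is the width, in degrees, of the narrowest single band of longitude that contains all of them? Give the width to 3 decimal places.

25.490°

Sort the longitudes: -177.679°, -160.569°, -156.076°, +178.434°.
Eastward gaps between consecutive values (wrapping around): 17.110°, 4.493°, 334.510°, 3.887°.
Largest gap = 334.510° ⇒ minimal covering band is its complement: 360° − 334.510° = 25.490°.
Band runs from +178.434° eastward to -156.076°, crossing the antimeridian.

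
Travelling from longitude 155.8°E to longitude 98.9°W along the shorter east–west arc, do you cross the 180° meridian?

Yes

Naïve |-98.9 − 155.8| = 254.7° > 180°, so the shorter arc goes the other way round — across 180°.
Signed shortest Δλ = ((-98.9 − 155.8 + 180) mod 360) − 180 = 105.3°.
Going east by 105.3° from +155.8° passes through 180° before reaching -98.9°.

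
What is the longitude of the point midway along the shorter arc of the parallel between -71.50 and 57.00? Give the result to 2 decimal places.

Signed shortest Δλ from -71.50° to +57.00° is +128.50°.
Midpoint longitude = -71.50° + (+128.50°)/2 = -71.50° + 64.25° = -7.25°.

-7.25°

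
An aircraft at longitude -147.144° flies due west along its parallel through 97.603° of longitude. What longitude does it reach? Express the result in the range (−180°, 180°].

Start at -147.144°; shift −97.603° → -244.747°.
-244.747° lies outside (−180°, 180°]; add 360° → +115.253°.

+115.253°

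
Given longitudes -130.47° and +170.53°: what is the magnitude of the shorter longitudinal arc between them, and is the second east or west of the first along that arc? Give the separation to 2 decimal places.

Raw difference: 170.53 − -130.47 = 301.0°.
Normalise into (−180°, 180°]: 301.0° − 360° = -59.0°.
Negative ⇒ the second point lies to the west; separation 59.00°.

59.00° west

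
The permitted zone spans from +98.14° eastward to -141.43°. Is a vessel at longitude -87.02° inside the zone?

Band width going east from +98.14° to -141.43°: ((-141.43 − 98.14) mod 360) = 120.43°.
Offset of -87.02° east of the west edge: ((-87.02 − 98.14) mod 360) = 174.84°.
174.84° > 120.43° ⇒ outside.

No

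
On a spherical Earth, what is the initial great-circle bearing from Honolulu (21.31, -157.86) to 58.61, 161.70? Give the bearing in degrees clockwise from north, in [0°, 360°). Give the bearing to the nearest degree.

333°

Δλ = 161.70 − -157.86 = 319.56°; wrapped into (−180°, 180°]: -40.44°.
θ = atan2( sin Δλ · cos φ₂ , cos φ₁ · sin φ₂ − sin φ₁ · cos φ₂ · cos Δλ )
  = atan2(-0.33786, 0.65121) = -27.421° → normalised to [0°, 360°): 332.579°.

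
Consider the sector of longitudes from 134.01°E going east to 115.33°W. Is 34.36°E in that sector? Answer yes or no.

Band width going east from +134.01° to -115.33°: ((-115.33 − 134.01) mod 360) = 110.66°.
Offset of +34.36° east of the west edge: ((34.36 − 134.01) mod 360) = 260.35°.
260.35° > 110.66° ⇒ outside.

No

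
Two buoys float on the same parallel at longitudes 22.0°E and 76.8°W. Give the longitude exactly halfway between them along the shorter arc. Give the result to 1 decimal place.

27.4°W

Signed shortest Δλ from +22.0° to -76.8° is -98.8°.
Midpoint longitude = +22.0° + (-98.8°)/2 = +22.0° − 49.4° = -27.4°.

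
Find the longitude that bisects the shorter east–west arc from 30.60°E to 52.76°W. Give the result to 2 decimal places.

11.08°W

Signed shortest Δλ from +30.60° to -52.76° is -83.36°.
Midpoint longitude = +30.60° + (-83.36°)/2 = +30.60° − 41.68° = -11.08°.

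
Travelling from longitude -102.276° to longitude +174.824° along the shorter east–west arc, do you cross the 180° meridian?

Yes

Naïve |174.824 − -102.276| = 277.1° > 180°, so the shorter arc goes the other way round — across 180°.
Signed shortest Δλ = ((174.824 − -102.276 + 180) mod 360) − 180 = -82.9°.
Going west by 82.9° from -102.276° passes through 180° before reaching +174.824°.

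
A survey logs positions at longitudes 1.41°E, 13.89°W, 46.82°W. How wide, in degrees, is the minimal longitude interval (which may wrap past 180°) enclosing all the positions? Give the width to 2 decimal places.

48.23°

Sort the longitudes: -46.82°, -13.89°, +1.41°.
Eastward gaps between consecutive values (wrapping around): 32.93°, 15.30°, 311.77°.
Largest gap = 311.77° ⇒ minimal covering band is its complement: 360° − 311.77° = 48.23°.
Band runs from -46.82° eastward to +1.41°.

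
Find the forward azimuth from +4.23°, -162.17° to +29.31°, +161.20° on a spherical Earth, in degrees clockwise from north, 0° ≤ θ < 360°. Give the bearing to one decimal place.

310.0°

Δλ = 161.20 − -162.17 = 323.37°; wrapped into (−180°, 180°]: -36.63°.
θ = atan2( sin Δλ · cos φ₂ , cos φ₁ · sin φ₂ − sin φ₁ · cos φ₂ · cos Δλ )
  = atan2(-0.52026, 0.43659) = -49.998° → normalised to [0°, 360°): 310.002°.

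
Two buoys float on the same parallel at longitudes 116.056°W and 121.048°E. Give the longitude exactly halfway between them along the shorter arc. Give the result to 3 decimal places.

177.504°W

Signed shortest Δλ from -116.056° to +121.048° is -122.896°.
Midpoint longitude = -116.056° + (-122.896°)/2 = -116.056° − 61.448° = -177.504°.
(The naïve average (-116.056 + +121.048)/2 = 2.496° is on the wrong side of the globe.)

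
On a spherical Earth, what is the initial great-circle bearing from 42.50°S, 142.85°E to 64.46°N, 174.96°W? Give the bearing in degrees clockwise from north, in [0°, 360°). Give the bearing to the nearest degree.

Δλ = -174.96 − 142.85 = -317.81°; wrapped into (−180°, 180°]: 42.19°.
θ = atan2( sin Δλ · cos φ₂ , cos φ₁ · sin φ₂ − sin φ₁ · cos φ₂ · cos Δλ )
  = atan2(0.28955, 0.88105) = 18.193° → normalised to [0°, 360°): 18.193°.

18°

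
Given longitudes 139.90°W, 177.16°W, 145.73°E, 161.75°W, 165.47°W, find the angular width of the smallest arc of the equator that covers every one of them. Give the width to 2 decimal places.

74.37°

Sort the longitudes: -177.16°, -165.47°, -161.75°, -139.90°, +145.73°.
Eastward gaps between consecutive values (wrapping around): 11.69°, 3.72°, 21.85°, 285.63°, 37.11°.
Largest gap = 285.63° ⇒ minimal covering band is its complement: 360° − 285.63° = 74.37°.
Band runs from +145.73° eastward to -139.90°, crossing the antimeridian.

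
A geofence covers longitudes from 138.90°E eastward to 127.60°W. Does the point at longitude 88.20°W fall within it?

No

Band width going east from +138.90° to -127.60°: ((-127.60 − 138.90) mod 360) = 93.50°.
Offset of -88.20° east of the west edge: ((-88.20 − 138.90) mod 360) = 132.90°.
132.90° > 93.50° ⇒ outside.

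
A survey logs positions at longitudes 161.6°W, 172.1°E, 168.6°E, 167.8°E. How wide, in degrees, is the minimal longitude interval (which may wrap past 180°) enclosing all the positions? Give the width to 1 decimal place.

30.6°

Sort the longitudes: -161.6°, +167.8°, +168.6°, +172.1°.
Eastward gaps between consecutive values (wrapping around): 329.4°, 0.8°, 3.5°, 26.3°.
Largest gap = 329.4° ⇒ minimal covering band is its complement: 360° − 329.4° = 30.6°.
Band runs from +167.8° eastward to -161.6°, crossing the antimeridian.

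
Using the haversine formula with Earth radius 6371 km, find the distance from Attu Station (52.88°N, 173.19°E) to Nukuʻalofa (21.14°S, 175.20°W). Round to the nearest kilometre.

Δλ = -175.20 − 173.19 = -348.39°; wrapped into (−180°, 180°]: 11.61°.
Δφ = -21.14 − 52.88 = -74.02°.
a = sin²(Δφ/2) + cos φ₁ · cos φ₂ · sin²(Δλ/2) = 0.368107.
c = 2·atan2(√a, √(1−a)) = 1.30385 rad → d = 6371·c ≈ 8306.84 km.

8307 km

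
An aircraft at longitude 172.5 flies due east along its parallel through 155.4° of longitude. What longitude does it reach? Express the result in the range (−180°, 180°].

-32.1°

Start at +172.5°; shift +155.4° → +327.9°.
+327.9° lies outside (−180°, 180°]; subtract 360° → -32.1°.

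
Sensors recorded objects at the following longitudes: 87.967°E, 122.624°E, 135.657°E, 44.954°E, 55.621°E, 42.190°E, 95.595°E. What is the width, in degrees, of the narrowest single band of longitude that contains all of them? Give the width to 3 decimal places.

93.467°

Sort the longitudes: +42.190°, +44.954°, +55.621°, +87.967°, +95.595°, +122.624°, +135.657°.
Eastward gaps between consecutive values (wrapping around): 2.764°, 10.667°, 32.346°, 7.628°, 27.029°, 13.033°, 266.533°.
Largest gap = 266.533° ⇒ minimal covering band is its complement: 360° − 266.533° = 93.467°.
Band runs from +42.190° eastward to +135.657°.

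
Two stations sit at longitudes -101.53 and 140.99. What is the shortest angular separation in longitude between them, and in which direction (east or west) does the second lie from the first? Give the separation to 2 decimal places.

Raw difference: 140.99 − -101.53 = 242.52°.
Normalise into (−180°, 180°]: 242.52° − 360° = -117.48°.
Negative ⇒ the second point lies to the west; separation 117.48°.

117.48° west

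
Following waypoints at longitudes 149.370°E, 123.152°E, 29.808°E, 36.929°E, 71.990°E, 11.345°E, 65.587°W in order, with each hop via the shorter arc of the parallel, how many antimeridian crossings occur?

Leg 1: +149.370° → +123.152°, shortest Δλ = -26.218° (west) — does not cross 180°.
Leg 2: +123.152° → +29.808°, shortest Δλ = -93.344° (west) — does not cross 180°.
Leg 3: +29.808° → +36.929°, shortest Δλ = 7.121° (east) — does not cross 180°.
Leg 4: +36.929° → +71.990°, shortest Δλ = 35.061° (east) — does not cross 180°.
Leg 5: +71.990° → +11.345°, shortest Δλ = -60.645° (west) — does not cross 180°.
Leg 6: +11.345° → -65.587°, shortest Δλ = -76.932° (west) — does not cross 180°.
Total crossings: 0.

0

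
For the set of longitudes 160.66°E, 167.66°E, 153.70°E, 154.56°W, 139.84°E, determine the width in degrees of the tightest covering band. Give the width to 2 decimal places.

65.60°

Sort the longitudes: -154.56°, +139.84°, +153.70°, +160.66°, +167.66°.
Eastward gaps between consecutive values (wrapping around): 294.40°, 13.86°, 6.96°, 7.00°, 37.78°.
Largest gap = 294.40° ⇒ minimal covering band is its complement: 360° − 294.40° = 65.60°.
Band runs from +139.84° eastward to -154.56°, crossing the antimeridian.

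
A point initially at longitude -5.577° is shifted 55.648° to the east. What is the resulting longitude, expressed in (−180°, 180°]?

+50.071°

Start at -5.577°; shift +55.648° → +50.071°.
+50.071° already lies in (−180°, 180°].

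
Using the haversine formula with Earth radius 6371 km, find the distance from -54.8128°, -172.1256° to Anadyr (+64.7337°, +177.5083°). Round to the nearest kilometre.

13322 km

Δλ = 177.5083 − -172.1256 = 349.6339°; wrapped into (−180°, 180°]: -10.3661°.
Δφ = 64.7337 − -54.8128 = 119.5465°.
a = sin²(Δφ/2) + cos φ₁ · cos φ₂ · sin²(Δλ/2) = 0.748572.
c = 2·atan2(√a, √(1−a)) = 2.09110 rad → d = 6371·c ≈ 13322.40 km.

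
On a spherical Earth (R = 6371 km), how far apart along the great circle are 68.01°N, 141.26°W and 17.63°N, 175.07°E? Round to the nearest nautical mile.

3446 nmi

Δλ = 175.07 − -141.26 = 316.33°; wrapped into (−180°, 180°]: -43.67°.
Δφ = 17.63 − 68.01 = -50.38°.
a = sin²(Δφ/2) + cos φ₁ · cos φ₂ · sin²(Δλ/2) = 0.230520.
c = 2·atan2(√a, √(1−a)) = 1.00159 rad → d = 6371·c ≈ 6381.15 km ≈ 3445.55 nmi.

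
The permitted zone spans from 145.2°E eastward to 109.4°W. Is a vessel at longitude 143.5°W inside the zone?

Yes

Band width going east from +145.2° to -109.4°: ((-109.4 − 145.2) mod 360) = 105.4°.
Offset of -143.5° east of the west edge: ((-143.5 − 145.2) mod 360) = 71.3°.
71.3° ≤ 105.4° ⇒ inside.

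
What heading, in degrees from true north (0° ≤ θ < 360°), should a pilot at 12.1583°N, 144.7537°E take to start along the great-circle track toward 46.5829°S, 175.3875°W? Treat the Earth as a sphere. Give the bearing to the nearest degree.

152°

Δλ = -175.3875 − 144.7537 = -320.1412°; wrapped into (−180°, 180°]: 39.8588°.
θ = atan2( sin Δλ · cos φ₂ , cos φ₁ · sin φ₂ − sin φ₁ · cos φ₂ · cos Δλ )
  = atan2(0.44049, -0.82119) = 151.791° → normalised to [0°, 360°): 151.791°.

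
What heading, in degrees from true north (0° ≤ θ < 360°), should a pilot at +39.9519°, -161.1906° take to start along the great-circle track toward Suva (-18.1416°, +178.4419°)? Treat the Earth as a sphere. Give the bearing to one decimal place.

202.2°

Δλ = 178.4419 − -161.1906 = 339.6325°; wrapped into (−180°, 180°]: -20.3675°.
θ = atan2( sin Δλ · cos φ₂ , cos φ₁ · sin φ₂ − sin φ₁ · cos φ₂ · cos Δλ )
  = atan2(-0.33074, -0.81076) = -157.808° → normalised to [0°, 360°): 202.192°.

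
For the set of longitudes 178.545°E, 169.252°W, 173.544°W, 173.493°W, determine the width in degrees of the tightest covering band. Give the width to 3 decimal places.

12.203°

Sort the longitudes: -173.544°, -173.493°, -169.252°, +178.545°.
Eastward gaps between consecutive values (wrapping around): 0.051°, 4.241°, 347.797°, 7.911°.
Largest gap = 347.797° ⇒ minimal covering band is its complement: 360° − 347.797° = 12.203°.
Band runs from +178.545° eastward to -169.252°, crossing the antimeridian.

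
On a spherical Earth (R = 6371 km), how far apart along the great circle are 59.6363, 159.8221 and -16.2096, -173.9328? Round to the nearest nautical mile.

4730 nmi

Δλ = -173.9328 − 159.8221 = -333.7549°; wrapped into (−180°, 180°]: 26.2451°.
Δφ = -16.2096 − 59.6363 = -75.8459°.
a = sin²(Δφ/2) + cos φ₁ · cos φ₂ · sin²(Δλ/2) = 0.402754.
c = 2·atan2(√a, √(1−a)) = 1.37506 rad → d = 6371·c ≈ 8760.49 km ≈ 4730.29 nmi.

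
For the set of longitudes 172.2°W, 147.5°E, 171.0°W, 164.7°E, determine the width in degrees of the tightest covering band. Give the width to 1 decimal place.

41.5°

Sort the longitudes: -172.2°, -171.0°, +147.5°, +164.7°.
Eastward gaps between consecutive values (wrapping around): 1.2°, 318.5°, 17.2°, 23.1°.
Largest gap = 318.5° ⇒ minimal covering band is its complement: 360° − 318.5° = 41.5°.
Band runs from +147.5° eastward to -171.0°, crossing the antimeridian.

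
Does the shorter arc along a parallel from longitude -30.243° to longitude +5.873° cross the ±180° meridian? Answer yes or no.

No

Signed shortest Δλ = ((5.873 − -30.243 + 180) mod 360) − 180 = 36.116°.
Going east by 36.116° from -30.243° reaches +5.873° without touching 180°.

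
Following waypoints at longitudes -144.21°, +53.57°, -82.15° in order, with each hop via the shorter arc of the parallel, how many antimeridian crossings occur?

Leg 1: -144.21° → +53.57°, shortest Δλ = -162.22° (west) — crosses 180°.
Leg 2: +53.57° → -82.15°, shortest Δλ = -135.72° (west) — does not cross 180°.
Total crossings: 1.

1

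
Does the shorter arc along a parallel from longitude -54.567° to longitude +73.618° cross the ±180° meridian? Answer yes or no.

No

Signed shortest Δλ = ((73.618 − -54.567 + 180) mod 360) − 180 = 128.185°.
Going east by 128.185° from -54.567° reaches +73.618° without touching 180°.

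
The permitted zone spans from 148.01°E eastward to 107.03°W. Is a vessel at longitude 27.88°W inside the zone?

Band width going east from +148.01° to -107.03°: ((-107.03 − 148.01) mod 360) = 104.96°.
Offset of -27.88° east of the west edge: ((-27.88 − 148.01) mod 360) = 184.11°.
184.11° > 104.96° ⇒ outside.

No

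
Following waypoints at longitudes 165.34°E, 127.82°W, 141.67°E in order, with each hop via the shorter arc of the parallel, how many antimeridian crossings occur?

Leg 1: +165.34° → -127.82°, shortest Δλ = 66.84° (east) — crosses 180°.
Leg 2: -127.82° → +141.67°, shortest Δλ = -90.51° (west) — crosses 180°.
Total crossings: 2.

2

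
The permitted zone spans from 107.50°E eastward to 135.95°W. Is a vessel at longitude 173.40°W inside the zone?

Yes

Band width going east from +107.50° to -135.95°: ((-135.95 − 107.50) mod 360) = 116.55°.
Offset of -173.40° east of the west edge: ((-173.40 − 107.50) mod 360) = 79.10°.
79.10° ≤ 116.55° ⇒ inside.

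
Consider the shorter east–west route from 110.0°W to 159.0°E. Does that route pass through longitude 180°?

Naïve |159.0 − -110.0| = 269.0° > 180°, so the shorter arc goes the other way round — across 180°.
Signed shortest Δλ = ((159.0 − -110.0 + 180) mod 360) − 180 = -91.0°.
Going west by 91.0° from -110.0° passes through 180° before reaching +159.0°.

Yes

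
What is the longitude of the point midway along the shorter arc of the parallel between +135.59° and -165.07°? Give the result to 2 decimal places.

Signed shortest Δλ from +135.59° to -165.07° is +59.34°.
Midpoint longitude = +135.59° + (+59.34°)/2 = +135.59° + 29.67° = +165.26°.
(The naïve average (+135.59 + -165.07)/2 = -14.74° is on the wrong side of the globe.)

+165.26°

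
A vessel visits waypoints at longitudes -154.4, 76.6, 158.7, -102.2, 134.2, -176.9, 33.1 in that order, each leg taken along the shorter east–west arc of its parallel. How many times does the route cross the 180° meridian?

Leg 1: -154.4° → +76.6°, shortest Δλ = -129.0° (west) — crosses 180°.
Leg 2: +76.6° → +158.7°, shortest Δλ = 82.1° (east) — does not cross 180°.
Leg 3: +158.7° → -102.2°, shortest Δλ = 99.1° (east) — crosses 180°.
Leg 4: -102.2° → +134.2°, shortest Δλ = -123.6° (west) — crosses 180°.
Leg 5: +134.2° → -176.9°, shortest Δλ = 48.9° (east) — crosses 180°.
Leg 6: -176.9° → +33.1°, shortest Δλ = -150.0° (west) — crosses 180°.
Total crossings: 5.

5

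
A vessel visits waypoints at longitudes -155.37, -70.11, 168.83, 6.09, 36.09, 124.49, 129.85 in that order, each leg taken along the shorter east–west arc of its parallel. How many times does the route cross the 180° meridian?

1

Leg 1: -155.37° → -70.11°, shortest Δλ = 85.26° (east) — does not cross 180°.
Leg 2: -70.11° → +168.83°, shortest Δλ = -121.06° (west) — crosses 180°.
Leg 3: +168.83° → +6.09°, shortest Δλ = -162.74° (west) — does not cross 180°.
Leg 4: +6.09° → +36.09°, shortest Δλ = 30.0° (east) — does not cross 180°.
Leg 5: +36.09° → +124.49°, shortest Δλ = 88.4° (east) — does not cross 180°.
Leg 6: +124.49° → +129.85°, shortest Δλ = 5.36° (east) — does not cross 180°.
Total crossings: 1.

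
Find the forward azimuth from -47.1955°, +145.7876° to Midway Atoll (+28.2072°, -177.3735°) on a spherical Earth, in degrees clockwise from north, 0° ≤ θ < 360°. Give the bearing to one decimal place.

32.2°

Δλ = -177.3735 − 145.7876 = -323.1611°; wrapped into (−180°, 180°]: 36.8389°.
θ = atan2( sin Δλ · cos φ₂ , cos φ₁ · sin φ₂ − sin φ₁ · cos φ₂ · cos Δλ )
  = atan2(0.52836, 0.83862) = 32.213° → normalised to [0°, 360°): 32.213°.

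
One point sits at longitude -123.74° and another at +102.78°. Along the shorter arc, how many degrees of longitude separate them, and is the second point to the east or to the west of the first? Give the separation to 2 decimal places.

133.48° west

Raw difference: 102.78 − -123.74 = 226.52°.
Normalise into (−180°, 180°]: 226.52° − 360° = -133.48°.
Negative ⇒ the second point lies to the west; separation 133.48°.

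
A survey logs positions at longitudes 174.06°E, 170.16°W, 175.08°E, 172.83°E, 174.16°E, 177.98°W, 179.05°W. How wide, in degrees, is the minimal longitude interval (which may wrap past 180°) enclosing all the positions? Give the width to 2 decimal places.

17.01°

Sort the longitudes: -179.05°, -177.98°, -170.16°, +172.83°, +174.06°, +174.16°, +175.08°.
Eastward gaps between consecutive values (wrapping around): 1.07°, 7.82°, 342.99°, 1.23°, 0.10°, 0.92°, 5.87°.
Largest gap = 342.99° ⇒ minimal covering band is its complement: 360° − 342.99° = 17.01°.
Band runs from +172.83° eastward to -170.16°, crossing the antimeridian.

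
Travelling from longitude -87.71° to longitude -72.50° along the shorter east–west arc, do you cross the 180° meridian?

Signed shortest Δλ = ((-72.50 − -87.71 + 180) mod 360) − 180 = 15.21°.
Going east by 15.21° from -87.71° reaches -72.50° without touching 180°.

No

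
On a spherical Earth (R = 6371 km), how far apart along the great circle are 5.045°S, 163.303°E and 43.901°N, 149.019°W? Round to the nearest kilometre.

7230 km

Δλ = -149.019 − 163.303 = -312.322°; wrapped into (−180°, 180°]: 47.678°.
Δφ = 43.901 − -5.045 = 48.946°.
a = sin²(Δφ/2) + cos φ₁ · cos φ₂ · sin²(Δλ/2) = 0.288860.
c = 2·atan2(√a, √(1−a)) = 1.13484 rad → d = 6371·c ≈ 7230.05 km.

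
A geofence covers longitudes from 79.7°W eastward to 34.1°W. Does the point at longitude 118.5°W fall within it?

No

Band width going east from -79.7° to -34.1°: ((-34.1 − -79.7) mod 360) = 45.6°.
Offset of -118.5° east of the west edge: ((-118.5 − -79.7) mod 360) = 321.2°.
321.2° > 45.6° ⇒ outside.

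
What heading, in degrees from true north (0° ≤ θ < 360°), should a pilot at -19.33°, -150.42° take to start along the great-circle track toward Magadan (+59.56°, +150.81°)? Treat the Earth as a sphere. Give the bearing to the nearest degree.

334°

Δλ = 150.81 − -150.42 = 301.23°; wrapped into (−180°, 180°]: -58.77°.
θ = atan2( sin Δλ · cos φ₂ , cos φ₁ · sin φ₂ − sin φ₁ · cos φ₂ · cos Δλ )
  = atan2(-0.43322, 0.90051) = -25.692° → normalised to [0°, 360°): 334.308°.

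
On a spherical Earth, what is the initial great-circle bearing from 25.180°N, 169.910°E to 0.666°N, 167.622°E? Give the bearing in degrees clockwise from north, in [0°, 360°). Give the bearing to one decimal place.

185.5°

Δλ = 167.622 − 169.910 = -2.288°.
θ = atan2( sin Δλ · cos φ₂ , cos φ₁ · sin φ₂ − sin φ₁ · cos φ₂ · cos Δλ )
  = atan2(-0.03992, -0.41458) = -174.500° → normalised to [0°, 360°): 185.500°.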